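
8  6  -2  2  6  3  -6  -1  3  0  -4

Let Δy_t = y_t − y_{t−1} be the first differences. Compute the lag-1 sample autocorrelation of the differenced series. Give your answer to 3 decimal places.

First differences Δy: -2, -8, 4, 4, -3, -9, 5, 4, -3, -4
Mean of differences = -1.2000
Numerator Σ(Δy_t−Δȳ)(Δy_{t+1}−Δȳ) = -18.6400
Denominator Σ(Δy_t−Δȳ)² = 241.6000
r_1(Δy) = -18.6400 / 241.6000 = -0.077

-0.077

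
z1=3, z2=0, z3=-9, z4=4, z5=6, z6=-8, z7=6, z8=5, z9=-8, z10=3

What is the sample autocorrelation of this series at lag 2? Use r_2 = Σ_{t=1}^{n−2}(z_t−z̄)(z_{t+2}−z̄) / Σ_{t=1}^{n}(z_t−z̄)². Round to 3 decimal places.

-0.444

Mean z̄ = (3 + 0 − 9 + 4 + 6 − 8 + 6 + 5 − 8 + 3)/10 = 0.2000
Numerator Σ_{t=1}^{8}(z_t−z̄)(z_{t+2}−z̄) = -150.8800
Denominator Σ(z_t−z̄)² = 339.6000
r_2 = -150.8800 / 339.6000 = -0.444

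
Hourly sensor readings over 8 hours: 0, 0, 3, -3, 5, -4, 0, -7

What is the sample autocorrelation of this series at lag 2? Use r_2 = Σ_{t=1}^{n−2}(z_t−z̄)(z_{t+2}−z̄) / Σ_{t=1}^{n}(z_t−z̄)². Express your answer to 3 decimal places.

Mean z̄ = (0 + 0 + 3 − 3 + 5 − 4 + 0 − 7)/8 = -0.7500
Deviations from mean: 0.7500, 0.7500, 3.7500, -2.2500, 5.7500, -3.2500, 0.7500, -6.2500
Numerator Σ_{t=1}^{6}(z_t−z̄)(z_{t+2}−z̄) = 54.6250
Denominator Σ(z_t−z̄)² = 103.5000
r_2 = 54.6250 / 103.5000 = 0.528

0.528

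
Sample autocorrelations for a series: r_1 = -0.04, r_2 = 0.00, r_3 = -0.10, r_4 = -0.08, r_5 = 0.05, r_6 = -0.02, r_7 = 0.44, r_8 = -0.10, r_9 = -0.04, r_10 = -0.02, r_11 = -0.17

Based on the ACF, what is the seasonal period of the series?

7

The largest autocorrelation is r_7 = 0.44; the remaining lags stay at or below 0.05.
The dominant spike at lag 7 indicates a seasonal period of 7.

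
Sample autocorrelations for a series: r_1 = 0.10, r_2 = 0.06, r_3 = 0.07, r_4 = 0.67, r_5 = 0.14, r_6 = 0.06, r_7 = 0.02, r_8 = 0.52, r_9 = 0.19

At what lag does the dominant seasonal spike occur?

The largest autocorrelation is r_4 = 0.67, with a weaker echo at lag 8 (0.52); the remaining lags stay at or below 0.19.
The dominant spike at lag 4 indicates a seasonal period of 4.

4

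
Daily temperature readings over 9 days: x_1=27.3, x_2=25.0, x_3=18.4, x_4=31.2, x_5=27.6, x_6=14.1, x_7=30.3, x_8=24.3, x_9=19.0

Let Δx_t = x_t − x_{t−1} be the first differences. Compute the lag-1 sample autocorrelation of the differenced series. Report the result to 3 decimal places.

First differences Δx: -2.3, -6.6, 12.8, -3.6, -13.5, 16.2, -6.0, -5.3
Mean of differences = -1.0375
Numerator Σ(Δx_t−Δx̄)(Δx_{t+1}−Δx̄) = -352.6827
Denominator Σ(Δx_t−Δx̄)² = 725.8188
r_1(Δx) = -352.6827 / 725.8188 = -0.486

-0.486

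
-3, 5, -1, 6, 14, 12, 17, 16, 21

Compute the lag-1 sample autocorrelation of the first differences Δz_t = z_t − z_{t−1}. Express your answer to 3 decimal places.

First differences Δz: 8, -6, 7, 8, -2, 5, -1, 5
Mean of differences = 3.0000
Numerator Σ(Δz_t−Δz̄)(Δz_{t+1}−Δz̄) = -112.0000
Denominator Σ(Δz_t−Δz̄)² = 196.0000
r_1(Δz) = -112.0000 / 196.0000 = -0.571

-0.571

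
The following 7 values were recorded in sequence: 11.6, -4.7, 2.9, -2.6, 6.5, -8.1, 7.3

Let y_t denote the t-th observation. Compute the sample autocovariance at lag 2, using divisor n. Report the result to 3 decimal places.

Mean ȳ = (11.6 − 4.7 + 2.9 − 2.6 + 6.5 − 8.1 + 7.3)/7 = 1.8429
Deviations: 9.7571, -6.5429, 1.0571, -4.4429, 4.6571, -9.9429, 5.4571
Σ_{t=1}^{5}(y_t−ȳ)(y_{t+2}−ȳ) = 113.8963
γ_2 = 113.8963 / 7 = 16.271

16.271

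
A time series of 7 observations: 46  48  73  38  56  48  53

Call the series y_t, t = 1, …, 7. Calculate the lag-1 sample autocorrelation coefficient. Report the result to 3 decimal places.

Mean ȳ = (46 + 48 + 73 + 38 + 56 + 48 + 53)/7 = 51.7143
Deviations from mean: -5.7143, -3.7143, 21.2857, -13.7143, 4.2857, -3.7143, 1.2857
Numerator Σ_{t=1}^{6}(y_t−ȳ)(y_{t+1}−ȳ) = -429.2245
Denominator Σ(y_t−ȳ)² = 721.4286
r_1 = -429.2245 / 721.4286 = -0.595

-0.595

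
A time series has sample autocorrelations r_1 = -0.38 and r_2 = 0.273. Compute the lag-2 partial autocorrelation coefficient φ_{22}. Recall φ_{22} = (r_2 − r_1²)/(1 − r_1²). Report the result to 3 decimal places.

φ_{22} = (r_2 − r_1²) / (1 − r_1²)
r_1² = (-0.38)² = 0.1444
Numerator = 0.273 − 0.1444 = 0.1286; denominator = 1 − 0.1444 = 0.8556
φ_{22} = 0.1286 / 0.8556 = 0.150

0.150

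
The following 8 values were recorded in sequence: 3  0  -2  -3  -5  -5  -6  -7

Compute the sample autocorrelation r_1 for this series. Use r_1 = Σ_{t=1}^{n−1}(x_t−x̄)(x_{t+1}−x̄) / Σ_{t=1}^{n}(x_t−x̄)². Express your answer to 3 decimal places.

0.540

Mean x̄ = (3 + 0 − 2 − 3 − 5 − 5 − 6 − 7)/8 = -3.1250
Numerator Σ_{t=1}^{7}(x_t−x̄)(x_{t+1}−x̄) = 42.6094
Denominator Σ(x_t−x̄)² = 78.8750
r_1 = 42.6094 / 78.8750 = 0.540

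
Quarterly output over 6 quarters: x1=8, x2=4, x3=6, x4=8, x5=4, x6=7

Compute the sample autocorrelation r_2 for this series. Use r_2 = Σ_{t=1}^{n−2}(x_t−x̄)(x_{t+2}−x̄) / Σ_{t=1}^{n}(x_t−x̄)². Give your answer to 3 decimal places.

Mean x̄ = (8 + 4 + 6 + 8 + 4 + 7)/6 = 6.1667
Deviations from mean: 1.8333, -2.1667, -0.1667, 1.8333, -2.1667, 0.8333
Σ(x_t−x̄)(x_{t+2}−x̄) = (-0.3056) + (-3.9722) + (0.3611) + (1.5278) = -2.3889
Denominator Σ(x_t−x̄)² = 16.8333
r_2 = -2.3889 / 16.8333 = -0.142

-0.142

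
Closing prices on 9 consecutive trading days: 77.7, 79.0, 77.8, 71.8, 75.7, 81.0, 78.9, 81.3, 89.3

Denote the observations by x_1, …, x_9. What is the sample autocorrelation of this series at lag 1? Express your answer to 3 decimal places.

Mean x̄ = (77.7 + 79.0 + 77.8 + 71.8 + 75.7 + 81.0 + 78.9 + 81.3 + 89.3)/9 = 79.1667
Numerator Σ_{t=1}^{8}(x_t−x̄)(x_{t+1}−x̄) = 50.2822
Denominator Σ(x_t−x̄)² = 181.0000
r_1 = 50.2822 / 181.0000 = 0.278

0.278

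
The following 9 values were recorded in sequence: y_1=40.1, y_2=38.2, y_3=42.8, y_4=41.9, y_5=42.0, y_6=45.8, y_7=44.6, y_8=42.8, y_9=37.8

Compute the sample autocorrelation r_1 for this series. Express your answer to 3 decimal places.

Mean ȳ = (40.1 + 38.2 + 42.8 + 41.9 + 42.0 + 45.8 + 44.6 + 42.8 + 37.8)/9 = 41.7778
Numerator Σ_{t=1}^{8}(y_t−ȳ)(y_{t+1}−ȳ) = 13.5617
Denominator Σ(y_t−ȳ)² = 57.7356
r_1 = 13.5617 / 57.7356 = 0.235

0.235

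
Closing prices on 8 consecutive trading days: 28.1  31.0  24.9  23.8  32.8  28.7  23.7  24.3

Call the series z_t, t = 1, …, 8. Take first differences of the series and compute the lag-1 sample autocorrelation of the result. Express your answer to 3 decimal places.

-0.265

First differences Δz: 2.9, -6.1, -1.1, 9.0, -4.1, -5.0, 0.6
Mean of differences = -0.5429
Numerator Σ(Δz_t−Δz̄)(Δz_{t+1}−Δz̄) = -44.5376
Denominator Σ(Δz_t−Δz̄)² = 167.9371
r_1(Δz) = -44.5376 / 167.9371 = -0.265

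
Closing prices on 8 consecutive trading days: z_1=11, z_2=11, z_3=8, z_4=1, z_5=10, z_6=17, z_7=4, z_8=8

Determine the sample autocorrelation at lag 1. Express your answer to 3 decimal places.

-0.158

Mean z̄ = (11 + 11 + 8 + 1 + 10 + 17 + 4 + 8)/8 = 8.7500
Σ(z_t−z̄)(z_{t+1}−z̄) = (5.0625) + (-1.6875) + (5.8125) + (-9.6875) + (10.3125) + (-39.1875) + (3.5625) = -25.8125
Denominator Σ(z_t−z̄)² = 163.5000
r_1 = -25.8125 / 163.5000 = -0.158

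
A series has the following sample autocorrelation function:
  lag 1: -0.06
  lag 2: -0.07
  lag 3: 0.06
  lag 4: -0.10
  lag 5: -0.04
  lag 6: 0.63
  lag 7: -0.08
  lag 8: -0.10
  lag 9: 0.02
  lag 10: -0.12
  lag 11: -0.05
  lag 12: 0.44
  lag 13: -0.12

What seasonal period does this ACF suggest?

6

The largest autocorrelation is r_6 = 0.63, with a weaker echo at lag 12 (0.44); the remaining lags stay at or below 0.06.
The dominant spike at lag 6 indicates a seasonal period of 6.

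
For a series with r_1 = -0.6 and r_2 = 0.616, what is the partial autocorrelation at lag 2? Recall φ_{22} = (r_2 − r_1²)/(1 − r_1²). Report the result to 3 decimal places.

φ_{22} = (r_2 − r_1²) / (1 − r_1²)
r_1² = (-0.6)² = 0.36
Numerator = 0.616 − 0.3600 = 0.2560; denominator = 1 − 0.3600 = 0.6400
φ_{22} = 0.2560 / 0.6400 = 0.400

0.400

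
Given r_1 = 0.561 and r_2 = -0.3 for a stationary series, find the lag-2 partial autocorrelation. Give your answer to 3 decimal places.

-0.897

φ_{22} = (r_2 − r_1²) / (1 − r_1²)
r_1² = (0.561)² = 0.314721
Numerator = -0.3 − 0.3147 = -0.6147; denominator = 1 − 0.3147 = 0.6853
φ_{22} = -0.6147 / 0.6853 = -0.897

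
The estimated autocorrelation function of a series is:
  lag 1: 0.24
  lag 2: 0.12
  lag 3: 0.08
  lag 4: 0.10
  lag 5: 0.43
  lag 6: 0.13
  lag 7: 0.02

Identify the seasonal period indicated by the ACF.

The largest autocorrelation is r_5 = 0.43; the remaining lags stay at or below 0.24. The elevated value at lag 1 (0.24), dropping to 0.12 at lag 2, reflects decaying short-term dependence rather than seasonality.
The dominant spike at lag 5 indicates a seasonal period of 5.

5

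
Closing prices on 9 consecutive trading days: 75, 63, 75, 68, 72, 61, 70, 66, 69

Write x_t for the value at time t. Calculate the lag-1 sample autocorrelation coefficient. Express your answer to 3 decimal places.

Mean x̄ = (75 + 63 + 75 + 68 + 72 + 61 + 70 + 66 + 69)/9 = 68.7778
Numerator Σ_{t=1}^{8}(x_t−x̄)(x_{t+1}−x̄) = -117.8272
Denominator Σ(x_t−x̄)² = 191.5556
r_1 = -117.8272 / 191.5556 = -0.615

-0.615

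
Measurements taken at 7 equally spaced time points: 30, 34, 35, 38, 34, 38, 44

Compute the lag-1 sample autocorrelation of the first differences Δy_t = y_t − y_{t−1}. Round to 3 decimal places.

-0.192

First differences Δy: 4, 1, 3, -4, 4, 6
Mean of differences = 2.3333
Numerator Σ(Δy_t−Δȳ)(Δy_{t+1}−Δȳ) = -11.7778
Denominator Σ(Δy_t−Δȳ)² = 61.3333
r_1(Δy) = -11.7778 / 61.3333 = -0.192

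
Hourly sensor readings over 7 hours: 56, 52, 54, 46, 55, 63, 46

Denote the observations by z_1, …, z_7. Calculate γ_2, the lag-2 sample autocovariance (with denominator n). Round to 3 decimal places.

Mean z̄ = (56 + 52 + 54 + 46 + 55 + 63 + 46)/7 = 53.1429
Deviations: 2.8571, -1.1429, 0.8571, -7.1429, 1.8571, 9.8571, -7.1429
Σ_{t=1}^{5}(z_t−z̄)(z_{t+2}−z̄) = -71.4694
γ_2 = -71.4694 / 7 = -10.210

-10.210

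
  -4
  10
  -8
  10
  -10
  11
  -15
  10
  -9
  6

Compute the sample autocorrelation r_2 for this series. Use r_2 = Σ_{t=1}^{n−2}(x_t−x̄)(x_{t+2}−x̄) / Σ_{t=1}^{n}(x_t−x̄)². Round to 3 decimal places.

Mean x̄ = (-4 + 10 − 8 + 10 − 10 + 11 − 15 + 10 − 9 + 6)/10 = 0.1000
Numerator Σ_{t=1}^{8}(x_t−x̄)(x_{t+2}−x̄) = 777.1800
Denominator Σ(x_t−x̄)² = 942.9000
r_2 = 777.1800 / 942.9000 = 0.824

0.824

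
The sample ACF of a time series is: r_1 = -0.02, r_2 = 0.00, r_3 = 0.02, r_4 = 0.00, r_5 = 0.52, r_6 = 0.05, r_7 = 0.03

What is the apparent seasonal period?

5

The largest autocorrelation is r_5 = 0.52; the remaining lags stay at or below 0.05.
The dominant spike at lag 5 indicates a seasonal period of 5.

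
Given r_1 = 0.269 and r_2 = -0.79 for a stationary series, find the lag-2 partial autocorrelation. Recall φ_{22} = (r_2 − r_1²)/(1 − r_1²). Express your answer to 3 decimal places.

-0.930

φ_{22} = (r_2 − r_1²) / (1 − r_1²)
r_1² = (0.269)² = 0.072361
Numerator = -0.79 − 0.0724 = -0.8624; denominator = 1 − 0.0724 = 0.9276
φ_{22} = -0.8624 / 0.9276 = -0.930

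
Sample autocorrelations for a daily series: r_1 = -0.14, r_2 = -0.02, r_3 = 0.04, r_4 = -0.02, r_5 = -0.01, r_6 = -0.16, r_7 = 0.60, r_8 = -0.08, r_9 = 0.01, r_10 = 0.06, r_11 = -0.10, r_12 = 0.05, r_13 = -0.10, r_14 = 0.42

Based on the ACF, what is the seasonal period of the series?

7

The largest autocorrelation is r_7 = 0.60, with a weaker echo at lag 14 (0.42); the remaining lags stay at or below 0.06.
The dominant spike at lag 7 indicates a seasonal period of 7.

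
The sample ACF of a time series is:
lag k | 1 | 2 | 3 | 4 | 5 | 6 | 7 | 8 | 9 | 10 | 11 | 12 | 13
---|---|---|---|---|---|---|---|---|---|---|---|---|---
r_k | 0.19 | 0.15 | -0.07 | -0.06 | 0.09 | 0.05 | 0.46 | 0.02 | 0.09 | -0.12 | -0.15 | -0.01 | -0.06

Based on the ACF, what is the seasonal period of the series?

The largest autocorrelation is r_7 = 0.46; the remaining lags stay at or below 0.19.
The dominant spike at lag 7 indicates a seasonal period of 7.

7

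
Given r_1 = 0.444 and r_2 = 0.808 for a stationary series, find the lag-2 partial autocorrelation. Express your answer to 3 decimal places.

φ_{22} = (r_2 − r_1²) / (1 − r_1²)
r_1² = (0.444)² = 0.197136
Numerator = 0.808 − 0.1971 = 0.6109; denominator = 1 − 0.1971 = 0.8029
φ_{22} = 0.6109 / 0.8029 = 0.761

0.761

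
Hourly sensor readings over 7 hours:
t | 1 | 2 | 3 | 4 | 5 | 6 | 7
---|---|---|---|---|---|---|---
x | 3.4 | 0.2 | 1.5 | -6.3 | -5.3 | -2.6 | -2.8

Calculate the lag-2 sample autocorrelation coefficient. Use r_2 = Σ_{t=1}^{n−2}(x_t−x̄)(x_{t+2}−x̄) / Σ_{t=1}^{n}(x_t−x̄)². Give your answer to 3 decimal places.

0.055

Mean x̄ = (3.4 + 0.2 + 1.5 − 6.3 − 5.3 − 2.6 − 2.8)/7 = -1.7000
Σ(x_t−x̄)(x_{t+2}−x̄) = (16.3200) + (-8.7400) + (-11.5200) + (4.1400) + (3.9600) = 4.1600
Denominator Σ(x_t−x̄)² = 76.0000
r_2 = 4.1600 / 76.0000 = 0.055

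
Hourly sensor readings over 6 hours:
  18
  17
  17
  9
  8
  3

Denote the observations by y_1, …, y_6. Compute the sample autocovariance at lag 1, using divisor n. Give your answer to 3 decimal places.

Mean ȳ = (18 + 17 + 17 + 9 + 8 + 3)/6 = 12.0000
Deviations: 6.0000, 5.0000, 5.0000, -3.0000, -4.0000, -9.0000
Σ_{t=1}^{5}(y_t−ȳ)(y_{t+1}−ȳ) = 88.0000
γ_1 = 88.0000 / 6 = 14.667

14.667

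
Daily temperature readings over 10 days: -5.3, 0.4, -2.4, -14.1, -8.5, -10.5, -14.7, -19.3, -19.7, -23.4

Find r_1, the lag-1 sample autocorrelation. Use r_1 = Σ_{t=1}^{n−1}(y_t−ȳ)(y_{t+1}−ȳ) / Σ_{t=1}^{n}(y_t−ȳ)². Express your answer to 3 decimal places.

Mean ȳ = (-5.3 + 0.4 − 2.4 − 14.1 − 8.5 − 10.5 − 14.7 − 19.3 − 19.7 − 23.4)/10 = -11.7500
Numerator Σ_{t=1}^{9}(y_t−ȳ)(y_{t+1}−ȳ) = 337.6475
Denominator Σ(y_t−ȳ)² = 558.9250
r_1 = 337.6475 / 558.9250 = 0.604

0.604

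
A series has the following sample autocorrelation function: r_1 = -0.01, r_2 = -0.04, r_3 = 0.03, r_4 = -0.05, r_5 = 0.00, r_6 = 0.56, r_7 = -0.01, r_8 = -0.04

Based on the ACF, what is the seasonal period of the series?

The largest autocorrelation is r_6 = 0.56; the remaining lags stay at or below 0.03.
The dominant spike at lag 6 indicates a seasonal period of 6.

6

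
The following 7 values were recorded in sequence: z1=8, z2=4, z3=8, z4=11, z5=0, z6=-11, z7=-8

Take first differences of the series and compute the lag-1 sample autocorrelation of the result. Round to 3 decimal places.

0.016

First differences Δz: -4, 4, 3, -11, -11, 3
Mean of differences = -2.6667
Numerator Σ(Δz_t−Δz̄)(Δz_{t+1}−Δz̄) = 3.8889
Denominator Σ(Δz_t−Δz̄)² = 249.3333
r_1(Δz) = 3.8889 / 249.3333 = 0.016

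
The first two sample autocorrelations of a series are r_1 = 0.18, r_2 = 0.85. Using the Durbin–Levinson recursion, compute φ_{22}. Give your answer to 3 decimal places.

φ_{22} = (r_2 − r_1²) / (1 − r_1²)
r_1² = (0.18)² = 0.0324
Numerator = 0.85 − 0.0324 = 0.8176; denominator = 1 − 0.0324 = 0.9676
φ_{22} = 0.8176 / 0.9676 = 0.845

0.845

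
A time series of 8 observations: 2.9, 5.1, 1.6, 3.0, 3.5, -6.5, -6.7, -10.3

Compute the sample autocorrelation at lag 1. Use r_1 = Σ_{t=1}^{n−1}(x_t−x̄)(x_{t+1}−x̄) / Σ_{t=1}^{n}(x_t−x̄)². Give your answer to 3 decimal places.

Mean x̄ = (2.9 + 5.1 + 1.6 + 3.0 + 3.5 − 6.5 − 6.7 − 10.3)/8 = -0.9250
Deviations from mean: 3.8250, 6.0250, 2.5250, 3.9250, 4.4250, -5.5750, -5.7750, -9.3750
Σ(x_t−x̄)(x_{t+1}−x̄) = (23.0456) + (15.2131) + (9.9106) + (17.3681) + (-24.6694) + (32.1956) + (54.1406) = 127.2044
Denominator Σ(x_t−x̄)² = 244.6150
r_1 = 127.2044 / 244.6150 = 0.520

0.520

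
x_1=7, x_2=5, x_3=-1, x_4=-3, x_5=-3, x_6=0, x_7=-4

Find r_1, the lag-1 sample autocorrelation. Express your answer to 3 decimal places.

Mean x̄ = (7 + 5 − 1 − 3 − 3 + 0 − 4)/7 = 0.1429
Deviations from mean: 6.8571, 4.8571, -1.1429, -3.1429, -3.1429, -0.1429, -4.1429
Σ(x_t−x̄)(x_{t+1}−x̄) = (33.3061) + (-5.5510) + (3.5918) + (9.8776) + (0.4490) + (0.5918) = 42.2653
Denominator Σ(x_t−x̄)² = 108.8571
r_1 = 42.2653 / 108.8571 = 0.388

0.388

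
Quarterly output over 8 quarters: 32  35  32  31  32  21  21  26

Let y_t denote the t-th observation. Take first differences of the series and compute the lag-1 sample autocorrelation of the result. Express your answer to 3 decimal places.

-0.191

First differences Δy: 3, -3, -1, 1, -11, 0, 5
Mean of differences = -0.8571
Numerator Σ(Δy_t−Δȳ)(Δy_{t+1}−Δȳ) = -30.7347
Denominator Σ(Δy_t−Δȳ)² = 160.8571
r_1(Δy) = -30.7347 / 160.8571 = -0.191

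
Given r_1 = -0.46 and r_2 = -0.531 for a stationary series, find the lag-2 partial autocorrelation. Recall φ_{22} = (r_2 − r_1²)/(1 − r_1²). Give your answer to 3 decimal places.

φ_{22} = (r_2 − r_1²) / (1 − r_1²)
r_1² = (-0.46)² = 0.2116
Numerator = -0.531 − 0.2116 = -0.7426; denominator = 1 − 0.2116 = 0.7884
φ_{22} = -0.7426 / 0.7884 = -0.942

-0.942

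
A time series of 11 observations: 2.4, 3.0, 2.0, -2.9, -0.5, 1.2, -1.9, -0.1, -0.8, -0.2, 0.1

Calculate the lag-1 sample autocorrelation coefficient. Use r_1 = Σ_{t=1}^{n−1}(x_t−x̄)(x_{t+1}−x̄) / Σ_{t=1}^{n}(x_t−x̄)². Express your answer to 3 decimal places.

Mean x̄ = (2.4 + 3.0 + 2.0 − 2.9 − 0.5 + 1.2 − 1.9 − 0.1 − 0.8 − 0.2 + 0.1)/11 = 0.2091
Numerator Σ_{t=1}^{10}(x_t−x̄)(x_{t+1}−x̄) = 6.3781
Denominator Σ(x_t−x̄)² = 32.6891
r_1 = 6.3781 / 32.6891 = 0.195

0.195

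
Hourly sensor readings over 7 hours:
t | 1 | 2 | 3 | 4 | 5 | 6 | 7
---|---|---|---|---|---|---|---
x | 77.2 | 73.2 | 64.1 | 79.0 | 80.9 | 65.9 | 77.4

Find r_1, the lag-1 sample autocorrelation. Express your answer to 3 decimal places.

Mean x̄ = (77.2 + 73.2 + 64.1 + 79.0 + 80.9 + 65.9 + 77.4)/7 = 73.9571
Deviations from mean: 3.2429, -0.7571, -9.8571, 5.0429, 6.9429, -8.0571, 3.4429
Σ(x_t−x̄)(x_{t+1}−x̄) = (-2.4553) + (7.4633) + (-49.7082) + (35.0118) + (-55.9396) + (-27.7396) = -93.3676
Denominator Σ(x_t−x̄)² = 258.6571
r_1 = -93.3676 / 258.6571 = -0.361

-0.361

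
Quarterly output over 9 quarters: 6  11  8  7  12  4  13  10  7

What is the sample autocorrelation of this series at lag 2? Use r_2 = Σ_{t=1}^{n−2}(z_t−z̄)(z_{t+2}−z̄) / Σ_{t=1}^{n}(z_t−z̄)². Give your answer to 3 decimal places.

0.062

Mean z̄ = (6 + 11 + 8 + 7 + 12 + 4 + 13 + 10 + 7)/9 = 8.6667
Numerator Σ_{t=1}^{7}(z_t−z̄)(z_{t+2}−z̄) = 4.4444
Denominator Σ(z_t−z̄)² = 72.0000
r_2 = 4.4444 / 72.0000 = 0.062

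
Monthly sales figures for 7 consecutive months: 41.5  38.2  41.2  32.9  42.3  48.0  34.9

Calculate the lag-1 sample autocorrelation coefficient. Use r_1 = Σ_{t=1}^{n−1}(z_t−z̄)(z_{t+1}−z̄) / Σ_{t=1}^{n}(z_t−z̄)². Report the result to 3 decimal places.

Mean z̄ = (41.5 + 38.2 + 41.2 + 32.9 + 42.3 + 48.0 + 34.9)/7 = 39.8571
Deviations from mean: 1.6429, -1.6571, 1.3429, -6.9571, 2.4429, 8.1429, -4.9571
Numerator Σ_{t=1}^{6}(z_t−z̄)(z_{t+1}−z̄) = -51.7590
Denominator Σ(z_t−z̄)² = 152.4971
r_1 = -51.7590 / 152.4971 = -0.339

-0.339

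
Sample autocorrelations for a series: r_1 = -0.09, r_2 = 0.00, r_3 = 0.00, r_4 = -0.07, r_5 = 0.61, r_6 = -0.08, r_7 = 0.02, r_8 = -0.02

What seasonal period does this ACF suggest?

5

The largest autocorrelation is r_5 = 0.61; the remaining lags stay at or below 0.02.
The dominant spike at lag 5 indicates a seasonal period of 5.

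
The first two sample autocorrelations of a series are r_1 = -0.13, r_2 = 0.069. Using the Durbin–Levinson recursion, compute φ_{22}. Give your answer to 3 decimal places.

φ_{22} = (r_2 − r_1²) / (1 − r_1²)
r_1² = (-0.13)² = 0.0169
Numerator = 0.069 − 0.0169 = 0.0521; denominator = 1 − 0.0169 = 0.9831
φ_{22} = 0.0521 / 0.9831 = 0.053

0.053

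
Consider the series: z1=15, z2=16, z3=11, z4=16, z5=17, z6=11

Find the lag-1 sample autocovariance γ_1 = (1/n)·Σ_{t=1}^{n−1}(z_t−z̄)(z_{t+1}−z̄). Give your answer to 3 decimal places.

Mean z̄ = (15 + 16 + 11 + 16 + 17 + 11)/6 = 14.3333
Σ_{t=1}^{5}(z_t−z̄)(z_{t+1}−z̄) = -14.4444
γ_1 = -14.4444 / 6 = -2.407

-2.407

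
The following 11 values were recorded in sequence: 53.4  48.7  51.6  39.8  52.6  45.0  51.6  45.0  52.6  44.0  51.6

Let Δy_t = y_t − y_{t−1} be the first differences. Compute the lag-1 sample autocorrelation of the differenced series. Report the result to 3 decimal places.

First differences Δy: -4.7, 2.9, -11.8, 12.8, -7.6, 6.6, -6.6, 7.6, -8.6, 7.6
Mean of differences = -0.1800
Numerator Σ(Δy_t−Δȳ)(Δy_{t+1}−Δȳ) = -571.6484
Denominator Σ(Δy_t−Δȳ)² = 667.6160
r_1(Δy) = -571.6484 / 667.6160 = -0.856

-0.856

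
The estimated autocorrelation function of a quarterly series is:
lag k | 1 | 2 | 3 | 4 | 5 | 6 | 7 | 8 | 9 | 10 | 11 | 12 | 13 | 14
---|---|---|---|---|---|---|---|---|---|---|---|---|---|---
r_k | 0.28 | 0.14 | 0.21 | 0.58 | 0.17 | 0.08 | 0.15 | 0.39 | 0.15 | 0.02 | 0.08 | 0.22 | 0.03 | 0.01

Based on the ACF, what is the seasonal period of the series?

The largest autocorrelation is r_4 = 0.58, with a weaker echo at lag 8 (0.39); the remaining lags stay at or below 0.28. The elevated value at lag 1 (0.28), dropping to 0.14 at lag 2, reflects decaying short-term dependence rather than seasonality.
The dominant spike at lag 4 indicates a seasonal period of 4.

4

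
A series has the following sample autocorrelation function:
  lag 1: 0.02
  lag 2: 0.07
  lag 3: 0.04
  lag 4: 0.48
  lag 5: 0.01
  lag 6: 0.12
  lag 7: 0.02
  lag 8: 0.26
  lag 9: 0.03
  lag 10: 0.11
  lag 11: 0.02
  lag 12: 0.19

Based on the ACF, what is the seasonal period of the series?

4

The largest autocorrelation is r_4 = 0.48, with weaker echoes at lags 8 (0.26) and 12 (0.19); the remaining lags stay at or below 0.12.
The dominant spike at lag 4 indicates a seasonal period of 4.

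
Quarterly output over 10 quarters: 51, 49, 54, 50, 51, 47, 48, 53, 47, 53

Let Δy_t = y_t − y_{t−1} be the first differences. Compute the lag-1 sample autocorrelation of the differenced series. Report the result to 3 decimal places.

First differences Δy: -2, 5, -4, 1, -4, 1, 5, -6, 6
Mean of differences = 0.2222
Numerator Σ(Δy_t−Δȳ)(Δy_{t+1}−Δȳ) = -102.6049
Denominator Σ(Δy_t−Δȳ)² = 159.5556
r_1(Δy) = -102.6049 / 159.5556 = -0.643

-0.643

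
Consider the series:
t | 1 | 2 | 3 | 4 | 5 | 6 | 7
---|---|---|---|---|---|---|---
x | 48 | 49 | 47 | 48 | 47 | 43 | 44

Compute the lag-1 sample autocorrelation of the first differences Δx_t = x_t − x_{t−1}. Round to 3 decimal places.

First differences Δx: 1, -2, 1, -1, -4, 1
Mean of differences = -0.6667
Numerator Σ(Δx_t−Δx̄)(Δx_{t+1}−Δx̄) = -9.4444
Denominator Σ(Δx_t−Δx̄)² = 21.3333
r_1(Δx) = -9.4444 / 21.3333 = -0.443

-0.443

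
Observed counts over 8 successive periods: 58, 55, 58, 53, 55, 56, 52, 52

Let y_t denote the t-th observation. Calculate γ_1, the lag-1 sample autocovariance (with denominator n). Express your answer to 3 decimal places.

Mean ȳ = (58 + 55 + 58 + 53 + 55 + 56 + 52 + 52)/8 = 54.8750
Deviations: 3.1250, 0.1250, 3.1250, -1.8750, 0.1250, 1.1250, -2.8750, -2.8750
Σ_{t=1}^{7}(y_t−ȳ)(y_{t+1}−ȳ) = -0.1406
γ_1 = -0.1406 / 8 = -0.018

-0.018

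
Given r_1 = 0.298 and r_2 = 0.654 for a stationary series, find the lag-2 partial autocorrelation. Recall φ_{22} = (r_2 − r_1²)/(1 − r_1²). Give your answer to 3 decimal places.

0.620

φ_{22} = (r_2 − r_1²) / (1 − r_1²)
r_1² = (0.298)² = 0.088804
Numerator = 0.654 − 0.0888 = 0.5652; denominator = 1 − 0.0888 = 0.9112
φ_{22} = 0.5652 / 0.9112 = 0.620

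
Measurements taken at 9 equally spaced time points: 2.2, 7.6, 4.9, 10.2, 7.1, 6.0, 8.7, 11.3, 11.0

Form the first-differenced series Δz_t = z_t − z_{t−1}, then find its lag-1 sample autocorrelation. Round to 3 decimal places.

-0.550

First differences Δz: 5.4, -2.7, 5.3, -3.1, -1.1, 2.7, 2.6, -0.3
Mean of differences = 1.1000
Numerator Σ(Δz_t−Δz̄)(Δz_{t+1}−Δz̄) = -43.9200
Denominator Σ(Δz_t−Δz̄)² = 79.8200
r_1(Δz) = -43.9200 / 79.8200 = -0.550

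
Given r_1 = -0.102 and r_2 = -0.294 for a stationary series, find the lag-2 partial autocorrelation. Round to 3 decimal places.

-0.308

φ_{22} = (r_2 − r_1²) / (1 − r_1²)
r_1² = (-0.102)² = 0.010404
Numerator = -0.294 − 0.0104 = -0.3044; denominator = 1 − 0.0104 = 0.9896
φ_{22} = -0.3044 / 0.9896 = -0.308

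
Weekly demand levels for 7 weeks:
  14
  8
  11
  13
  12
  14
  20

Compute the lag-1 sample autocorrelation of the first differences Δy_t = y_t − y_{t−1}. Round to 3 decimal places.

First differences Δy: -6, 3, 2, -1, 2, 6
Mean of differences = 1.0000
Numerator Σ(Δy_t−Δȳ)(Δy_{t+1}−Δȳ) = -11.0000
Denominator Σ(Δy_t−Δȳ)² = 84.0000
r_1(Δy) = -11.0000 / 84.0000 = -0.131

-0.131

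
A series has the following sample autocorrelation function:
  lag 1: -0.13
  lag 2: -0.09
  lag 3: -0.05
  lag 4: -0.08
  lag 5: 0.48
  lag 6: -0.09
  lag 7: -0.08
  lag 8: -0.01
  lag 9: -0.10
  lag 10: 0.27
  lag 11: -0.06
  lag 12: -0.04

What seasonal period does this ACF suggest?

The largest autocorrelation is r_5 = 0.48, with a weaker echo at lag 10 (0.27); the remaining lags stay at or below -0.01.
The dominant spike at lag 5 indicates a seasonal period of 5.

5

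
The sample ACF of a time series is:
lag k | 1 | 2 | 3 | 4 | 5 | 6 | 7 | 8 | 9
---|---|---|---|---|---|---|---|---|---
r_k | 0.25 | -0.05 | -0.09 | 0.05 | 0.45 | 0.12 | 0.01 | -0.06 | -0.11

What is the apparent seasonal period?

5

The largest autocorrelation is r_5 = 0.45; the remaining lags stay at or below 0.25.
The dominant spike at lag 5 indicates a seasonal period of 5.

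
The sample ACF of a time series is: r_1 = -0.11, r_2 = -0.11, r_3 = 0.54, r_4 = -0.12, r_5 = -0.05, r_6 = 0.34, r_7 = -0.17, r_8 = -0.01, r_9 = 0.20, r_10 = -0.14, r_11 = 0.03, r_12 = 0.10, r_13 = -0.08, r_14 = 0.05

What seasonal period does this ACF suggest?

The largest autocorrelation is r_3 = 0.54, with weaker echoes at lags 6 (0.34) and 9 (0.20); the remaining lags stay at or below 0.10.
The dominant spike at lag 3 indicates a seasonal period of 3.

3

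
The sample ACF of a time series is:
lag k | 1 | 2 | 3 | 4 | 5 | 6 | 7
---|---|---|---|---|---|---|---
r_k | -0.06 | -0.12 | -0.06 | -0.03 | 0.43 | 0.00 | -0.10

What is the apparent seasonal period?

The largest autocorrelation is r_5 = 0.43; the remaining lags stay at or below 0.00.
The dominant spike at lag 5 indicates a seasonal period of 5.

5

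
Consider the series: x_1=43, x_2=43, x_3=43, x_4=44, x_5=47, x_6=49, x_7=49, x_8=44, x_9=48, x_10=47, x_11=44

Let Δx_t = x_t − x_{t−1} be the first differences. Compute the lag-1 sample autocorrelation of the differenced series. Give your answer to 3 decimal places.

-0.191

First differences Δx: 0, 0, 1, 3, 2, 0, -5, 4, -1, -3
Mean of differences = 0.1000
Numerator Σ(Δx_t−Δx̄)(Δx_{t+1}−Δx̄) = -12.4100
Denominator Σ(Δx_t−Δx̄)² = 64.9000
r_1(Δx) = -12.4100 / 64.9000 = -0.191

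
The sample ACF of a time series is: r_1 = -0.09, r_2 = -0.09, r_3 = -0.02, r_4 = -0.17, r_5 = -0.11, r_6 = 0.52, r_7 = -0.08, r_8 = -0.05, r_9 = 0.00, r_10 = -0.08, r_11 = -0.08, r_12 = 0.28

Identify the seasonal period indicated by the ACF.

The largest autocorrelation is r_6 = 0.52, with a weaker echo at lag 12 (0.28); the remaining lags stay at or below 0.00.
The dominant spike at lag 6 indicates a seasonal period of 6.

6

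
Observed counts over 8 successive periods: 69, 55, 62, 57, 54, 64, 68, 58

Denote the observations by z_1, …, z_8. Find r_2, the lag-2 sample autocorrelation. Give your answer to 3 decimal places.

-0.197

Mean z̄ = (69 + 55 + 62 + 57 + 54 + 64 + 68 + 58)/8 = 60.8750
Deviations from mean: 8.1250, -5.8750, 1.1250, -3.8750, -6.8750, 3.1250, 7.1250, -2.8750
Numerator Σ_{t=1}^{6}(z_t−z̄)(z_{t+2}−z̄) = -45.9063
Denominator Σ(z_t−z̄)² = 232.8750
r_2 = -45.9063 / 232.8750 = -0.197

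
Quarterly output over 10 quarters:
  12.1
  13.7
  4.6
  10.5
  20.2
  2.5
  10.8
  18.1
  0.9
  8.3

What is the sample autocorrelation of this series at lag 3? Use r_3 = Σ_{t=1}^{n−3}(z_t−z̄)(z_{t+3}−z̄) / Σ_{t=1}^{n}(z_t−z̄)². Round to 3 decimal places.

0.635

Mean z̄ = (12.1 + 13.7 + 4.6 + 10.5 + 20.2 + 2.5 + 10.8 + 18.1 + 0.9 + 8.3)/10 = 10.1700
Σ(z_t−z̄)(z_{t+3}−z̄) = (0.6369) + (35.4059) + (42.7219) + (0.2079) + (79.5379) + (71.1009) + (-1.1781) = 228.4333
Denominator Σ(z_t−z̄)² = 359.4610
r_3 = 228.4333 / 359.4610 = 0.635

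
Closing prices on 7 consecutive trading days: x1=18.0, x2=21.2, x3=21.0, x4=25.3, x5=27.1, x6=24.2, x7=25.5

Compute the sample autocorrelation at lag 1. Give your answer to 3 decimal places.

Mean x̄ = (18.0 + 21.2 + 21.0 + 25.3 + 27.1 + 24.2 + 25.5)/7 = 23.1857
Σ(x_t−x̄)(x_{t+1}−x̄) = (10.2973) + (4.3402) + (-4.6212) + (8.2759) + (3.9702) + (2.3473) = 24.6098
Denominator Σ(x_t−x̄)² = 61.7886
r_1 = 24.6098 / 61.7886 = 0.398

0.398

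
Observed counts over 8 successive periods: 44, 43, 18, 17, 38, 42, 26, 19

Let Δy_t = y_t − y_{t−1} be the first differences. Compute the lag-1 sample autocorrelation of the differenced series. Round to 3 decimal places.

First differences Δy: -1, -25, -1, 21, 4, -16, -7
Mean of differences = -3.5714
Numerator Σ(Δy_t−Δȳ)(Δy_{t+1}−Δȳ) = 87.5306
Denominator Σ(Δy_t−Δȳ)² = 1299.7143
r_1(Δy) = 87.5306 / 1299.7143 = 0.067

0.067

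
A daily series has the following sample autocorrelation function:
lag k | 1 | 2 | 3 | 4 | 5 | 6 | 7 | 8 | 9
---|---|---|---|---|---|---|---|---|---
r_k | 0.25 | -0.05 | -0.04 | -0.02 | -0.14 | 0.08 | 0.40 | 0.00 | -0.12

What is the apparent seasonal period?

The largest autocorrelation is r_7 = 0.40; the remaining lags stay at or below 0.25.
The dominant spike at lag 7 indicates a seasonal period of 7.

7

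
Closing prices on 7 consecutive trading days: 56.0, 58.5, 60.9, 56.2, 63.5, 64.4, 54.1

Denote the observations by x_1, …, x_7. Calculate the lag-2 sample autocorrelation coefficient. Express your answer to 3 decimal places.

-0.353

Mean x̄ = (56.0 + 58.5 + 60.9 + 56.2 + 63.5 + 64.4 + 54.1)/7 = 59.0857
Deviations from mean: -3.0857, -0.5857, 1.8143, -2.8857, 4.4143, 5.3143, -4.9857
Σ(x_t−x̄)(x_{t+2}−x̄) = (-5.5984) + (1.6902) + (8.0088) + (-15.3355) + (-22.0084) = -33.2433
Denominator Σ(x_t−x̄)² = 94.0686
r_2 = -33.2433 / 94.0686 = -0.353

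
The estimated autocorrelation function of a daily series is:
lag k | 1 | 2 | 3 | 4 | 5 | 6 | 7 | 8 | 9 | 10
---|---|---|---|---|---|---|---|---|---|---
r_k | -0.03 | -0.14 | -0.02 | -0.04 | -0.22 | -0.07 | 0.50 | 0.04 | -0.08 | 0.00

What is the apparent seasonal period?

7

The largest autocorrelation is r_7 = 0.50; the remaining lags stay at or below 0.04.
The dominant spike at lag 7 indicates a seasonal period of 7.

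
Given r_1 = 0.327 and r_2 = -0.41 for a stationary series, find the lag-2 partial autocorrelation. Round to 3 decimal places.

φ_{22} = (r_2 − r_1²) / (1 − r_1²)
r_1² = (0.327)² = 0.106929
Numerator = -0.41 − 0.1069 = -0.5169; denominator = 1 − 0.1069 = 0.8931
φ_{22} = -0.5169 / 0.8931 = -0.579

-0.579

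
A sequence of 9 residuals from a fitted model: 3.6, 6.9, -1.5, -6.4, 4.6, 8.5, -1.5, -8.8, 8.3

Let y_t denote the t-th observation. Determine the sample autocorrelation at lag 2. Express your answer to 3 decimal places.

Mean ȳ = (3.6 + 6.9 − 1.5 − 6.4 + 4.6 + 8.5 − 1.5 − 8.8 + 8.3)/9 = 1.5222
Numerator Σ_{t=1}^{7}(y_t−ȳ)(y_{t+2}−ȳ) = -215.2765
Denominator Σ(y_t−ȳ)² = 324.9156
r_2 = -215.2765 / 324.9156 = -0.663

-0.663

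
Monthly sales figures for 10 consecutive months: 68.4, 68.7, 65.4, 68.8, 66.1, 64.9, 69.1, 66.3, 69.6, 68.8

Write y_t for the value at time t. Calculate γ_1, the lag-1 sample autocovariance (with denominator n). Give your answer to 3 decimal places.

Mean ȳ = (68.4 + 68.7 + 65.4 + 68.8 + 66.1 + 64.9 + 69.1 + 66.3 + 69.6 + 68.8)/10 = 67.6100
Σ_{t=1}^{9}(y_t−ȳ)(y_{t+1}−ȳ) = -8.1111
γ_1 = -8.1111 / 10 = -0.811

-0.811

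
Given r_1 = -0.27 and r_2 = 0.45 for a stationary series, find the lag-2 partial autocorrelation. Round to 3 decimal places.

φ_{22} = (r_2 − r_1²) / (1 − r_1²)
r_1² = (-0.27)² = 0.0729
Numerator = 0.45 − 0.0729 = 0.3771; denominator = 1 − 0.0729 = 0.9271
φ_{22} = 0.3771 / 0.9271 = 0.407

0.407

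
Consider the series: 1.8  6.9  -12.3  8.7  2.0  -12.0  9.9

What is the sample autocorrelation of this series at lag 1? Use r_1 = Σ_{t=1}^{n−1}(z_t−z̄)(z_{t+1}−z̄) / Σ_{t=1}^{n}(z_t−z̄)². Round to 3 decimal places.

-0.578

Mean z̄ = (1.8 + 6.9 − 12.3 + 8.7 + 2.0 − 12.0 + 9.9)/7 = 0.7143
Deviations from mean: 1.0857, 6.1857, -13.0143, 7.9857, 1.2857, -12.7143, 9.1857
Numerator Σ_{t=1}^{6}(z_t−z̄)(z_{t+1}−z̄) = -300.5845
Denominator Σ(z_t−z̄)² = 520.2686
r_1 = -300.5845 / 520.2686 = -0.578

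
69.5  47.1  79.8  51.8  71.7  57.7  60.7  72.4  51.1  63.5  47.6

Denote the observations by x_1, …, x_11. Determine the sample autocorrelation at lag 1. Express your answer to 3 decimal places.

-0.693

Mean x̄ = (69.5 + 47.1 + 79.8 + 51.8 + 71.7 + 57.7 + 60.7 + 72.4 + 51.1 + 63.5 + 47.6)/11 = 61.1727
Numerator Σ_{t=1}^{10}(x_t−x̄)(x_{t+1}−x̄) = -860.9244
Denominator Σ(x_t−x̄)² = 1242.4618
r_1 = -860.9244 / 1242.4618 = -0.693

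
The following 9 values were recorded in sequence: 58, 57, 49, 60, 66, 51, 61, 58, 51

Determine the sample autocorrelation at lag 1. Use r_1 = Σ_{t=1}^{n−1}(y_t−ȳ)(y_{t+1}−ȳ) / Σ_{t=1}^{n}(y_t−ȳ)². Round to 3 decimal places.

Mean ȳ = (58 + 57 + 49 + 60 + 66 + 51 + 61 + 58 + 51)/9 = 56.7778
Numerator Σ_{t=1}^{8}(y_t−ȳ)(y_{t+1}−ȳ) = -76.3827
Denominator Σ(y_t−ȳ)² = 243.5556
r_1 = -76.3827 / 243.5556 = -0.314

-0.314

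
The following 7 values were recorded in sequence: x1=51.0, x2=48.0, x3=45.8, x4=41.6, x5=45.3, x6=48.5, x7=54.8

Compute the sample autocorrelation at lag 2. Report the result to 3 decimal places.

Mean x̄ = (51.0 + 48.0 + 45.8 + 41.6 + 45.3 + 48.5 + 54.8)/7 = 47.8571
Deviations from mean: 3.1429, 0.1429, -2.0571, -6.2571, -2.5571, 0.6429, 6.9429
Σ(x_t−x̄)(x_{t+2}−x̄) = (-6.4653) + (-0.8939) + (5.2604) + (-4.0224) + (-17.7539) = -23.8751
Denominator Σ(x_t−x̄)² = 108.4371
r_2 = -23.8751 / 108.4371 = -0.220

-0.220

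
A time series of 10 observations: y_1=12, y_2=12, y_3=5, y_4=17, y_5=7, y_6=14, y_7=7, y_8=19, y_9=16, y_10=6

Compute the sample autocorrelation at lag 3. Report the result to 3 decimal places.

-0.169

Mean ȳ = (12 + 12 + 5 + 17 + 7 + 14 + 7 + 19 + 16 + 6)/10 = 11.5000
Σ(y_t−ȳ)(y_{t+3}−ȳ) = (2.7500) + (-2.2500) + (-16.2500) + (-24.7500) + (-33.7500) + (11.2500) + (24.7500) = -38.2500
Denominator Σ(y_t−ȳ)² = 226.5000
r_3 = -38.2500 / 226.5000 = -0.169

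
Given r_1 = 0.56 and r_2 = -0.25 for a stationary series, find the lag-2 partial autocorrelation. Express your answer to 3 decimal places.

-0.821

φ_{22} = (r_2 − r_1²) / (1 − r_1²)
r_1² = (0.56)² = 0.3136
Numerator = -0.25 − 0.3136 = -0.5636; denominator = 1 − 0.3136 = 0.6864
φ_{22} = -0.5636 / 0.6864 = -0.821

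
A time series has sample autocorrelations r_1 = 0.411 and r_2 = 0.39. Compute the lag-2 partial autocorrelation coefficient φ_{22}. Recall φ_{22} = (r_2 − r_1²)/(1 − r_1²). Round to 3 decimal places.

0.266

φ_{22} = (r_2 − r_1²) / (1 − r_1²)
r_1² = (0.411)² = 0.168921
Numerator = 0.39 − 0.1689 = 0.2211; denominator = 1 − 0.1689 = 0.8311
φ_{22} = 0.2211 / 0.8311 = 0.266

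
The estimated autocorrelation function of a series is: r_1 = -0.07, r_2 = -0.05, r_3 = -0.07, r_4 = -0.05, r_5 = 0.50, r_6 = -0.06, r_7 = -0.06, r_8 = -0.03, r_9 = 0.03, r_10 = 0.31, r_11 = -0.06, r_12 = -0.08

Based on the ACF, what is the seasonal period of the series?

The largest autocorrelation is r_5 = 0.50, with a weaker echo at lag 10 (0.31); the remaining lags stay at or below 0.03.
The dominant spike at lag 5 indicates a seasonal period of 5.

5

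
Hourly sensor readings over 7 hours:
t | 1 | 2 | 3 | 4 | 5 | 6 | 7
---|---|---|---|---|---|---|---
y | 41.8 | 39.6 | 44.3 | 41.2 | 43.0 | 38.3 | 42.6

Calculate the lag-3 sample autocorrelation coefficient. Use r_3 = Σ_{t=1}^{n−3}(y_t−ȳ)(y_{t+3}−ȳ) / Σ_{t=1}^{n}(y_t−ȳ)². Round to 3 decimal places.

Mean ȳ = (41.8 + 39.6 + 44.3 + 41.2 + 43.0 + 38.3 + 42.6)/7 = 41.5429
Deviations from mean: 0.2571, -1.9429, 2.7571, -0.3429, 1.4571, -3.2429, 1.0571
Numerator Σ_{t=1}^{4}(y_t−ȳ)(y_{t+3}−ȳ) = -12.2227
Denominator Σ(y_t−ȳ)² = 25.3171
r_3 = -12.2227 / 25.3171 = -0.483

-0.483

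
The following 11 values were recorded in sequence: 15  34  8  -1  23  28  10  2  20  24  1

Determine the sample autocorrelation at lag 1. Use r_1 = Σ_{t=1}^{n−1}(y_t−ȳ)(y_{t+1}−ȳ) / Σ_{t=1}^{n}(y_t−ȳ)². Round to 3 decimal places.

-0.136

Mean ȳ = (15 + 34 + 8 − 1 + 23 + 28 + 10 + 2 + 20 + 24 + 1)/11 = 14.9091
Numerator Σ_{t=1}^{10}(y_t−ȳ)(y_{t+1}−ȳ) = -189.8264
Denominator Σ(y_t−ȳ)² = 1394.9091
r_1 = -189.8264 / 1394.9091 = -0.136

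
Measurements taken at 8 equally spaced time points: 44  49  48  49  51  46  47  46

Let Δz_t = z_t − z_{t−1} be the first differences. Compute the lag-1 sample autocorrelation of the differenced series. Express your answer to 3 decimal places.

First differences Δz: 5, -1, 1, 2, -5, 1, -1
Mean of differences = 0.2857
Numerator Σ(Δz_t−Δz̄)(Δz_{t+1}−Δz̄) = -19.5102
Denominator Σ(Δz_t−Δz̄)² = 57.4286
r_1(Δz) = -19.5102 / 57.4286 = -0.340

-0.340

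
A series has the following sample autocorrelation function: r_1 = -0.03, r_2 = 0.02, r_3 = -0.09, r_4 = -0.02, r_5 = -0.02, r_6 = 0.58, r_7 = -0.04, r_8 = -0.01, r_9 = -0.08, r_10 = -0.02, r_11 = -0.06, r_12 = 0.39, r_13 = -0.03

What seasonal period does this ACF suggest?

6

The largest autocorrelation is r_6 = 0.58, with a weaker echo at lag 12 (0.39); the remaining lags stay at or below 0.02.
The dominant spike at lag 6 indicates a seasonal period of 6.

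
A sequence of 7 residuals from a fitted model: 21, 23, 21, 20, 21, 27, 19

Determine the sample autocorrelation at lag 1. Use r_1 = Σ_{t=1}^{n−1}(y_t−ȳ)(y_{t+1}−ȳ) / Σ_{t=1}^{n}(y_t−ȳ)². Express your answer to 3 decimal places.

-0.423

Mean ȳ = (21 + 23 + 21 + 20 + 21 + 27 + 19)/7 = 21.7143
Σ(y_t−ȳ)(y_{t+1}−ȳ) = (-0.9184) + (-0.9184) + (1.2245) + (1.2245) + (-3.7755) + (-14.3469) = -17.5102
Denominator Σ(y_t−ȳ)² = 41.4286
r_1 = -17.5102 / 41.4286 = -0.423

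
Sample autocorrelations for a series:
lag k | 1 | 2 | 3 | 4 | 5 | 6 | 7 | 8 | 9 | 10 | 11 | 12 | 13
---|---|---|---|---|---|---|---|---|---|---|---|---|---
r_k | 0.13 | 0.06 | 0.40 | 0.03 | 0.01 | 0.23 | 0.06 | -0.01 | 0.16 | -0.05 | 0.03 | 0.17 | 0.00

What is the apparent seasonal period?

The largest autocorrelation is r_3 = 0.40, with weaker echoes at lags 6 (0.23), 9 (0.16) and 12 (0.17); the remaining lags stay at or below 0.13.
The dominant spike at lag 3 indicates a seasonal period of 3.

3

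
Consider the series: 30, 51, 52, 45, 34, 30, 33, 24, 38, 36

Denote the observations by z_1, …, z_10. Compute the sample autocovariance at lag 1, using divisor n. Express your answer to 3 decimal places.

Mean z̄ = (30 + 51 + 52 + 45 + 34 + 30 + 33 + 24 + 38 + 36)/10 = 37.3000
Σ_{t=1}^{9}(z_t−z̄)(z_{t+1}−z̄) = 291.6100
γ_1 = 291.6100 / 10 = 29.161

29.161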